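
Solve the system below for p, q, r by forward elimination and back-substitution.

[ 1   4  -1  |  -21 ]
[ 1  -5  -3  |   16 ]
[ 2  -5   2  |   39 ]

(3, -5, 4)

Forward elimination on [A|b]:
R2 <- R2 - (1)*R1:  [  0  -9  -2  37 ]
R3 <- R3 - (2)*R1:  [   0  -13    4   81 ]
R3 <- R3 - (13/9)*R2:  [     0      0   62/9  248/9 ]
Row echelon form:
[ 1   4    -1  |    -21 ]
[ 0  -9    -2  |     37 ]
[ 0   0  62/9  |  248/9 ]
Back-substitution:
r = (248/9) / (62/9) = 4
q = (37 - (-2)*(4)) / -9 = -5
p = (-21 - (4)*(-5) - (-1)*(4)) / 1 = 3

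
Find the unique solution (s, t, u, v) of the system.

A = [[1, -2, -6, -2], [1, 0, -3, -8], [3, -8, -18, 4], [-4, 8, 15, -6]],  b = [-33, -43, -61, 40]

Forward elimination on [A|b]:
R2 <- R2 - (1)*R1:  [   0    2    3   -6  -10 ]
R3 <- R3 - (3)*R1:  [  0  -2   0  10  38 ]
R4 <- R4 - (-4)*R1:  [   0    0   -9  -14  -92 ]
R3 <- R3 - (-1)*R2:  [  0   0   3   4  28 ]
R4 <- R4 - (-3)*R3:  [  0   0   0  -2  -8 ]
Row echelon form:
[ 1  -2  -6  -2  |  -33 ]
[ 0   2   3  -6  |  -10 ]
[ 0   0   3   4  |   28 ]
[ 0   0   0  -2  |   -8 ]
Back-substitution:
v = (-8) / -2 = 4
u = (28 - (4)*(4)) / 3 = 4
t = (-10 - (3)*(4) - (-6)*(4)) / 2 = 1
s = (-33 - (-2)*(1) - (-6)*(4) - (-2)*(4)) / 1 = 1

(1, 1, 4, 4)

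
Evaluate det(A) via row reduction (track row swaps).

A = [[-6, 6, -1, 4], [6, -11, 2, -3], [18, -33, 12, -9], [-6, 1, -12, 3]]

Forward elimination:
R2 <- R2 - (-1)*R1:  [  0  -5   1   1 ]
R3 <- R3 - (-3)*R1:  [   0  -15    9    3 ]
R4 <- R4 - (1)*R1:  [   0   -5  -11   -1 ]
R3 <- R3 - (3)*R2:  [ 0  0  6  0 ]
R4 <- R4 - (1)*R2:  [   0    0  -12   -2 ]
R4 <- R4 - (-2)*R3:  [  0   0   0  -2 ]
Upper-triangular form:
[ -6   6  -1   4 ]
[  0  -5   1   1 ]
[  0   0   6   0 ]
[  0   0   0  -2 ]
det(A) = (-1)^0 * (-6) * (-5) * (6) * (-2) = -360  (0 row swaps -> sign +1)

det(A) = -360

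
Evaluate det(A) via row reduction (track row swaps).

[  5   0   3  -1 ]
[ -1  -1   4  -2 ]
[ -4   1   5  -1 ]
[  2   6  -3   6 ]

det(A) = -60

Forward elimination:
R2 <- R2 - (-1/5)*R1:  [     0     -1   23/5  -11/5 ]
R3 <- R3 - (-4/5)*R1:  [    0     1  37/5  -9/5 ]
R4 <- R4 - (2/5)*R1:  [     0      6  -21/5   32/5 ]
R3 <- R3 - (-1)*R2:  [  0   0  12  -4 ]
R4 <- R4 - (-6)*R2:  [     0      0  117/5  -34/5 ]
R4 <- R4 - (39/20)*R3:  [ 0  0  0  1 ]
Upper-triangular form:
[ 5   0     3     -1 ]
[ 0  -1  23/5  -11/5 ]
[ 0   0    12     -4 ]
[ 0   0     0      1 ]
det(A) = (-1)^0 * (5) * (-1) * (12) * (1) = -60  (0 row swaps -> sign +1)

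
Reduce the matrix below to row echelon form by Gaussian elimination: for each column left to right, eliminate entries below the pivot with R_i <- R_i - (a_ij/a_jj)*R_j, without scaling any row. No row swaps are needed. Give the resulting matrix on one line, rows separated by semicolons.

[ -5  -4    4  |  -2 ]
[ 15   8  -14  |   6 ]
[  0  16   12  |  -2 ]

REF = [-5 -4 4 -2; 0 -4 -2 0; 0 0 4 -2]

Forward elimination:
R2 <- R2 - (-3)*R1:  [  0  -4  -2   0 ]
R3 <- R3 - (-4)*R2:  [  0   0   4  -2 ]
Row echelon form:
[ -5  -4   4  |  -2 ]
[  0  -4  -2  |   0 ]
[  0   0   4  |  -2 ]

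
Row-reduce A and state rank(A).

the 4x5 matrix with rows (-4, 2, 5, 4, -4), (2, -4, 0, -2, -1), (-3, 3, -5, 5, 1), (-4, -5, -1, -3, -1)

rank(A) = 4

Row reduction:
R2 <- R2 - (-1/2)*R1:  [   0   -3  5/2    0   -3 ]
R3 <- R3 - (3/4)*R1:  [     0    3/2  -35/4      2      4 ]
R4 <- R4 - (1)*R1:  [  0  -7  -6  -7   3 ]
R3 <- R3 - (-1/2)*R2:  [     0      0  -15/2      2    5/2 ]
R4 <- R4 - (7/3)*R2:  [     0      0  -71/6     -7     10 ]
R4 <- R4 - (71/45)*R3:  [       0        0        0  -457/45   109/18 ]
Row echelon form:
[ -4   2      5        4      -4 ]
[  0  -3    5/2        0      -3 ]
[  0   0  -15/2        2     5/2 ]
[  0   0      0  -457/45  109/18 ]
Nonzero rows / pivot columns: 4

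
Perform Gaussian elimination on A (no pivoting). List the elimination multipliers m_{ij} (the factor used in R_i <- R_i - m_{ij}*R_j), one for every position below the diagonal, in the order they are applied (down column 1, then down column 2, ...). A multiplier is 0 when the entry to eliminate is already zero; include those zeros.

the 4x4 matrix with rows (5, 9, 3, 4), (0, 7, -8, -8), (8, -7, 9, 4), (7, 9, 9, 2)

multipliers: 0, 8/5, 7/5, -107/35, -18/35, -24/709

Forward elimination:
R2: entry in column 1 is already 0 -> m_{21} = 0 (no row operation needed)
R3 <- R3 - (8/5)*R1:  [      0  -107/5    21/5   -12/5 ]
R4 <- R4 - (7/5)*R1:  [     0  -18/5   24/5  -18/5 ]
R3 <- R3 - (-107/35)*R2:  [       0        0  -709/35   -188/7 ]
R4 <- R4 - (-18/35)*R2:  [     0      0  24/35  -54/7 ]
R4 <- R4 - (-24/709)*R3:  [         0          0          0  -6114/709 ]
Multipliers (in order of application): m_{21} = 0, m_{31} = 8/5, m_{41} = 7/5, m_{32} = -107/35, m_{42} = -18/35, m_{43} = -24/709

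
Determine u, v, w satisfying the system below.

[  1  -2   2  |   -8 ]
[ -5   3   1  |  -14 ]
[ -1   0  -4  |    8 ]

Forward elimination on [A|b]:
R2 <- R2 - (-5)*R1:  [   0   -7   11  -54 ]
R3 <- R3 - (-1)*R1:  [  0  -2  -2   0 ]
R3 <- R3 - (2/7)*R2:  [     0      0  -36/7  108/7 ]
Row echelon form:
[ 1  -2      2  |     -8 ]
[ 0  -7     11  |    -54 ]
[ 0   0  -36/7  |  108/7 ]
Back-substitution:
w = (108/7) / (-36/7) = -3
v = (-54 - (11)*(-3)) / -7 = 3
u = (-8 - (-2)*(3) - (2)*(-3)) / 1 = 4

(4, 3, -3)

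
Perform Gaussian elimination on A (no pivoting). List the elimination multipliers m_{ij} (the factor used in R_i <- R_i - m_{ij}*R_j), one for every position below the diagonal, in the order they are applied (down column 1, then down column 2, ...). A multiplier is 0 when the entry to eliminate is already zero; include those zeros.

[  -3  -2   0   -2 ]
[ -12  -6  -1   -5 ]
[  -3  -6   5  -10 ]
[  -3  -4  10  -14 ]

Forward elimination:
R2 <- R2 - (4)*R1:  [  0   2  -1   3 ]
R3 <- R3 - (1)*R1:  [  0  -4   5  -8 ]
R4 <- R4 - (1)*R1:  [   0   -2   10  -12 ]
R3 <- R3 - (-2)*R2:  [  0   0   3  -2 ]
R4 <- R4 - (-1)*R2:  [  0   0   9  -9 ]
R4 <- R4 - (3)*R3:  [  0   0   0  -3 ]
Multipliers (in order of application): m_{21} = 4, m_{31} = 1, m_{41} = 1, m_{32} = -2, m_{42} = -1, m_{43} = 3

multipliers: 4, 1, 1, -2, -1, 3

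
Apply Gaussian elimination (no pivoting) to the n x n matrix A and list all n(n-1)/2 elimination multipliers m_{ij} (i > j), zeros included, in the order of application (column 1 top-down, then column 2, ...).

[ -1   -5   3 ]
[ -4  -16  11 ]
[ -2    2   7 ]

multipliers: 4, 2, 3

Forward elimination:
R2 <- R2 - (4)*R1:  [  0   4  -1 ]
R3 <- R3 - (2)*R1:  [  0  12   1 ]
R3 <- R3 - (3)*R2:  [ 0  0  4 ]
Multipliers (in order of application): m_{21} = 4, m_{31} = 2, m_{32} = 3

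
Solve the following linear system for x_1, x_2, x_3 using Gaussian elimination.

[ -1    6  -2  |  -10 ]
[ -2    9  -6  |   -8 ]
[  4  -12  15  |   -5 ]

Forward elimination on [A|b]:
R2 <- R2 - (2)*R1:  [  0  -3  -2  12 ]
R3 <- R3 - (-4)*R1:  [   0   12    7  -45 ]
R3 <- R3 - (-4)*R2:  [  0   0  -1   3 ]
Row echelon form:
[ -1   6  -2  |  -10 ]
[  0  -3  -2  |   12 ]
[  0   0  -1  |    3 ]
Back-substitution:
x_3 = (3) / -1 = -3
x_2 = (12 - (-2)*(-3)) / -3 = -2
x_1 = (-10 - (6)*(-2) - (-2)*(-3)) / -1 = 4

(4, -2, -3)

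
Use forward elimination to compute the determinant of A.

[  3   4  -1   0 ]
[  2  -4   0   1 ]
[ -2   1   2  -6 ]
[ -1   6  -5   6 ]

det(A) = 260

Forward elimination:
R2 <- R2 - (2/3)*R1:  [     0  -20/3    2/3      1 ]
R3 <- R3 - (-2/3)*R1:  [    0  11/3   4/3    -6 ]
R4 <- R4 - (-1/3)*R1:  [     0   22/3  -16/3      6 ]
R3 <- R3 - (-11/20)*R2:  [       0        0    17/10  -109/20 ]
R4 <- R4 - (-11/10)*R2:  [     0      0  -23/5  71/10 ]
R4 <- R4 - (-46/17)*R3:  [       0        0        0  -130/17 ]
Upper-triangular form:
[ 3      4     -1        0 ]
[ 0  -20/3    2/3        1 ]
[ 0      0  17/10  -109/20 ]
[ 0      0      0  -130/17 ]
det(A) = (-1)^0 * (3) * (-20/3) * (17/10) * (-130/17) = 260  (0 row swaps -> sign +1)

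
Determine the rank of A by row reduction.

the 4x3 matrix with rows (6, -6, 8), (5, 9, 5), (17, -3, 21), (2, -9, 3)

rank(A) = 3

Row reduction:
R2 <- R2 - (5/6)*R1:  [    0    14  -5/3 ]
R3 <- R3 - (17/6)*R1:  [    0    14  -5/3 ]
R4 <- R4 - (1/3)*R1:  [   0   -7  1/3 ]
R3 <- R3 - (1)*R2:  [ 0  0  0 ]
R4 <- R4 - (-1/2)*R2:  [    0     0  -1/2 ]
R3 <-> R4   (pivot in column 3 was zero)
[ 6  -6     8 ]
[ 0  14  -5/3 ]
[ 0   0  -1/2 ]
[ 0   0     0 ]
Row echelon form:
[ 6  -6     8 ]
[ 0  14  -5/3 ]
[ 0   0  -1/2 ]
[ 0   0     0 ]
Nonzero rows / pivot columns: 3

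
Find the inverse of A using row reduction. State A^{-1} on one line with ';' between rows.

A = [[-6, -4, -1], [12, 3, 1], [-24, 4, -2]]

Gauss-Jordan on [A | I]:
R1 <- (1/-6)*R1:  [    1   2/3   1/6  |  -1/6     0     0 ]
R2 <- R2 - (12)*R1:  [  0  -5  -1  |   2   1   0 ]
R3 <- R3 - (-24)*R1:  [  0  20   2  |  -4   0   1 ]
R2 <- (1/-5)*R2:  [    0     1   1/5  |  -2/5  -1/5     0 ]
R1 <- R1 - (2/3)*R2:  [    1     0  1/30  |  1/10  2/15     0 ]
R3 <- R3 - (20)*R2:  [  0   0  -2  |   4   4   1 ]
R3 <- (1/-2)*R3:  [    0     0     1  |    -2    -2  -1/2 ]
R1 <- R1 - (1/30)*R3:  [    1     0     0  |   1/6   1/5  1/60 ]
R2 <- R2 - (1/5)*R3:  [    0     1     0  |     0   1/5  1/10 ]
Right block of [I | A^{-1}] is the inverse:
[ 1/6  1/5  1/60 ]
[   0  1/5  1/10 ]
[  -2   -2  -1/2 ]

inverse = [1/6 1/5 1/60; 0 1/5 1/10; -2 -2 -1/2]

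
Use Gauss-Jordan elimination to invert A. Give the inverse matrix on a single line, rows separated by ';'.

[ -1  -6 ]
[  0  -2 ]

inverse = [-1 3; 0 -1/2]

Gauss-Jordan on [A | I]:
R1 <- (1/-1)*R1:  [  1   6  |  -1   0 ]
R2 <- (1/-2)*R2:  [    0     1  |     0  -1/2 ]
R1 <- R1 - (6)*R2:  [  1   0  |  -1   3 ]
Right block of [I | A^{-1}] is the inverse:
[ -1     3 ]
[  0  -1/2 ]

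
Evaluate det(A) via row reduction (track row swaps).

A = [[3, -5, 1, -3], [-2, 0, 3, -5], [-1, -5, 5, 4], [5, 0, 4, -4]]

Forward elimination:
R2 <- R2 - (-2/3)*R1:  [     0  -10/3   11/3     -7 ]
R3 <- R3 - (-1/3)*R1:  [     0  -20/3   16/3      3 ]
R4 <- R4 - (5/3)*R1:  [    0  25/3   7/3     1 ]
R3 <- R3 - (2)*R2:  [  0   0  -2  17 ]
R4 <- R4 - (-5/2)*R2:  [     0      0   23/2  -33/2 ]
R4 <- R4 - (-23/4)*R3:  [     0      0      0  325/4 ]
Upper-triangular form:
[ 3     -5     1     -3 ]
[ 0  -10/3  11/3     -7 ]
[ 0      0    -2     17 ]
[ 0      0     0  325/4 ]
det(A) = (-1)^0 * (3) * (-10/3) * (-2) * (325/4) = 1625  (0 row swaps -> sign +1)

det(A) = 1625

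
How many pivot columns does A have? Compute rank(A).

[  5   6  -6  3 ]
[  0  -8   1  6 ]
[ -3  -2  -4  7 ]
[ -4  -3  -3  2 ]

Row reduction:
R3 <- R3 - (-3/5)*R1:  [     0    8/5  -38/5   44/5 ]
R4 <- R4 - (-4/5)*R1:  [     0    9/5  -39/5   22/5 ]
R3 <- R3 - (-1/5)*R2:  [     0      0  -37/5     10 ]
R4 <- R4 - (-9/40)*R2:  [       0        0  -303/40     23/4 ]
R4 <- R4 - (303/296)*R3:  [       0        0        0  -166/37 ]
Row echelon form:
[ 5   6     -6        3 ]
[ 0  -8      1        6 ]
[ 0   0  -37/5       10 ]
[ 0   0      0  -166/37 ]
Nonzero rows / pivot columns: 4

rank(A) = 4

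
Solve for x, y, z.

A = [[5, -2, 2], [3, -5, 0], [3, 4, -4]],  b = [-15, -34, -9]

Forward elimination on [A|b]:
R2 <- R2 - (3/5)*R1:  [     0  -19/5   -6/5    -25 ]
R3 <- R3 - (3/5)*R1:  [     0   26/5  -26/5      0 ]
R3 <- R3 - (-26/19)*R2:  [       0        0  -130/19  -650/19 ]
Row echelon form:
[ 5     -2        2  |      -15 ]
[ 0  -19/5     -6/5  |      -25 ]
[ 0      0  -130/19  |  -650/19 ]
Back-substitution:
z = (-650/19) / (-130/19) = 5
y = (-25 - (-6/5)*(5)) / (-19/5) = 5
x = (-15 - (-2)*(5) - (2)*(5)) / 5 = -3

(-3, 5, 5)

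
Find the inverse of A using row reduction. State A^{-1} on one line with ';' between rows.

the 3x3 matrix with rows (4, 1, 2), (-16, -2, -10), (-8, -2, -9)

inverse = [1/20 -1/8 3/20; 8/5 1/2 -1/5; -2/5 0 -1/5]

Gauss-Jordan on [A | I]:
R1 <- (1/4)*R1:  [   1  1/4  1/2  |  1/4    0    0 ]
R2 <- R2 - (-16)*R1:  [  0   2  -2  |   4   1   0 ]
R3 <- R3 - (-8)*R1:  [  0   0  -5  |   2   0   1 ]
R2 <- (1/2)*R2:  [   0    1   -1  |    2  1/2    0 ]
R1 <- R1 - (1/4)*R2:  [    1     0   3/4  |  -1/4  -1/8     0 ]
R3 <- (1/-5)*R3:  [    0     0     1  |  -2/5     0  -1/5 ]
R1 <- R1 - (3/4)*R3:  [    1     0     0  |  1/20  -1/8  3/20 ]
R2 <- R2 - (-1)*R3:  [    0     1     0  |   8/5   1/2  -1/5 ]
Right block of [I | A^{-1}] is the inverse:
[ 1/20  -1/8  3/20 ]
[  8/5   1/2  -1/5 ]
[ -2/5     0  -1/5 ]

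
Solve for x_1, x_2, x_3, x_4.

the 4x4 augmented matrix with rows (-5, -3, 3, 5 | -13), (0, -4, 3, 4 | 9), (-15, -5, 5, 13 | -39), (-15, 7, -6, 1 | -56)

Forward elimination on [A|b]:
R3 <- R3 - (3)*R1:  [  0   4  -4  -2   0 ]
R4 <- R4 - (3)*R1:  [   0   16  -15  -14  -17 ]
R3 <- R3 - (-1)*R2:  [  0   0  -1   2   9 ]
R4 <- R4 - (-4)*R2:  [  0   0  -3   2  19 ]
R4 <- R4 - (3)*R3:  [  0   0   0  -4  -8 ]
Row echelon form:
[ -5  -3   3   5  |  -13 ]
[  0  -4   3   4  |    9 ]
[  0   0  -1   2  |    9 ]
[  0   0   0  -4  |   -8 ]
Back-substitution:
x_4 = (-8) / -4 = 2
x_3 = (9 - (2)*(2)) / -1 = -5
x_2 = (9 - (3)*(-5) - (4)*(2)) / -4 = -4
x_1 = (-13 - (-3)*(-4) - (3)*(-5) - (5)*(2)) / -5 = 4

(4, -4, -5, 2)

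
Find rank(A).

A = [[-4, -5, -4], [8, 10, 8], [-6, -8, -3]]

Row reduction:
R2 <- R2 - (-2)*R1:  [ 0  0  0 ]
R3 <- R3 - (3/2)*R1:  [    0  -1/2     3 ]
R2 <-> R3   (pivot in column 2 was zero)
[ -4    -5  -4 ]
[  0  -1/2   3 ]
[  0     0   0 ]
Row echelon form:
[ -4    -5  -4 ]
[  0  -1/2   3 ]
[  0     0   0 ]
Nonzero rows / pivot columns: 2

rank(A) = 2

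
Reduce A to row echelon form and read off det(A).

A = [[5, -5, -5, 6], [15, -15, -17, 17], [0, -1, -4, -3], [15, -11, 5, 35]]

Forward elimination:
R2 <- R2 - (3)*R1:  [  0   0  -2  -1 ]
R4 <- R4 - (3)*R1:  [  0   4  20  17 ]
R2 <-> R3   (pivot in column 2 was zero)
[ 5  -5  -5   6 ]
[ 0  -1  -4  -3 ]
[ 0   0  -2  -1 ]
[ 0   4  20  17 ]
R4 <- R4 - (-4)*R2:  [ 0  0  4  5 ]
R4 <- R4 - (-2)*R3:  [ 0  0  0  3 ]
Upper-triangular form:
[ 5  -5  -5   6 ]
[ 0  -1  -4  -3 ]
[ 0   0  -2  -1 ]
[ 0   0   0   3 ]
det(A) = (-1)^1 * (5) * (-1) * (-2) * (3) = -30  (1 row swap -> sign -1)

det(A) = -30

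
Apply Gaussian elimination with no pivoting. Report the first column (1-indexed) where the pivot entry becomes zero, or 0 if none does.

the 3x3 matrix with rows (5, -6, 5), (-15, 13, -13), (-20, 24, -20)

Naive forward elimination:
R2 <- R2 - (-3)*R1:  [  0  -5   2 ]
R3 <- R3 - (-4)*R1:  [ 0  0  0 ]
Matrix at this point:
[ 5  -6  5 ]
[ 0  -5  2 ]
[ 0   0  0 ]
Pivot entry (3,3) in the last row is zero and there are no rows below to swap with -> zero pivot in column 3 (A is singular).

first zero-pivot column = 3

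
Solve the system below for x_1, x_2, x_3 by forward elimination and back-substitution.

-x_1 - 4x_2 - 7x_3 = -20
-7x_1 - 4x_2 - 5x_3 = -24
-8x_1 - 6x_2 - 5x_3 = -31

Forward elimination on [A|b]:
R2 <- R2 - (7)*R1:  [   0   24   44  116 ]
R3 <- R3 - (8)*R1:  [   0   26   51  129 ]
R3 <- R3 - (13/12)*R2:  [    0     0  10/3  10/3 ]
Row echelon form:
[ -1  -4    -7  |   -20 ]
[  0  24    44  |   116 ]
[  0   0  10/3  |  10/3 ]
Back-substitution:
x_3 = (10/3) / (10/3) = 1
x_2 = (116 - (44)*(1)) / 24 = 3
x_1 = (-20 - (-4)*(3) - (-7)*(1)) / -1 = 1

(1, 3, 1)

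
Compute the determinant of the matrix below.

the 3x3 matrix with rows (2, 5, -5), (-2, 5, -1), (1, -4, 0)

det(A) = -28

Forward elimination:
R2 <- R2 - (-1)*R1:  [  0  10  -6 ]
R3 <- R3 - (1/2)*R1:  [     0  -13/2    5/2 ]
R3 <- R3 - (-13/20)*R2:  [    0     0  -7/5 ]
Upper-triangular form:
[ 2   5    -5 ]
[ 0  10    -6 ]
[ 0   0  -7/5 ]
det(A) = (-1)^0 * (2) * (10) * (-7/5) = -28  (0 row swaps -> sign +1)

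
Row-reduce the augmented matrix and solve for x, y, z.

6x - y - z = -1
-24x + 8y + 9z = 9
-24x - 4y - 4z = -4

Forward elimination on [A|b]:
R2 <- R2 - (-4)*R1:  [ 0  4  5  5 ]
R3 <- R3 - (-4)*R1:  [  0  -8  -8  -8 ]
R3 <- R3 - (-2)*R2:  [ 0  0  2  2 ]
Row echelon form:
[ 6  -1  -1  |  -1 ]
[ 0   4   5  |   5 ]
[ 0   0   2  |   2 ]
Back-substitution:
z = (2) / 2 = 1
y = (5 - (5)*(1)) / 4 = 0
x = (-1 - (-1)*(0) - (-1)*(1)) / 6 = 0

(0, 0, 1)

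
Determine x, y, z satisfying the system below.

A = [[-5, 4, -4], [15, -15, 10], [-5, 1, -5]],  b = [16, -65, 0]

(0, 5, 1)

Forward elimination on [A|b]:
R2 <- R2 - (-3)*R1:  [   0   -3   -2  -17 ]
R3 <- R3 - (1)*R1:  [   0   -3   -1  -16 ]
R3 <- R3 - (1)*R2:  [ 0  0  1  1 ]
Row echelon form:
[ -5   4  -4  |   16 ]
[  0  -3  -2  |  -17 ]
[  0   0   1  |    1 ]
Back-substitution:
z = (1) / 1 = 1
y = (-17 - (-2)*(1)) / -3 = 5
x = (16 - (4)*(5) - (-4)*(1)) / -5 = 0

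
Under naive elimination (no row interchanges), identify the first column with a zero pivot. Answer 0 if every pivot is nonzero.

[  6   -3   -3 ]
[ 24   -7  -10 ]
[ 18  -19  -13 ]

Naive forward elimination:
R2 <- R2 - (4)*R1:  [ 0  5  2 ]
R3 <- R3 - (3)*R1:  [   0  -10   -4 ]
R3 <- R3 - (-2)*R2:  [ 0  0  0 ]
Matrix at this point:
[ 6  -3  -3 ]
[ 0   5   2 ]
[ 0   0   0 ]
Pivot entry (3,3) in the last row is zero and there are no rows below to swap with -> zero pivot in column 3 (A is singular).

first zero-pivot column = 3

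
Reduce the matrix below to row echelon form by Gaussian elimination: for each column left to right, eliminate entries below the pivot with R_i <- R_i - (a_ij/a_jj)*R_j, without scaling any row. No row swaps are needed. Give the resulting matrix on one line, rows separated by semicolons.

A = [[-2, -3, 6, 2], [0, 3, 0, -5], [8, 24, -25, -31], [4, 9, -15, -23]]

REF = [-2 -3 6 2; 0 3 0 -5; 0 0 -1 -3; 0 0 0 -5]

Forward elimination:
R3 <- R3 - (-4)*R1:  [   0   12   -1  -23 ]
R4 <- R4 - (-2)*R1:  [   0    3   -3  -19 ]
R3 <- R3 - (4)*R2:  [  0   0  -1  -3 ]
R4 <- R4 - (1)*R2:  [   0    0   -3  -14 ]
R4 <- R4 - (3)*R3:  [  0   0   0  -5 ]
Row echelon form:
[ -2  -3   6   2 ]
[  0   3   0  -5 ]
[  0   0  -1  -3 ]
[  0   0   0  -5 ]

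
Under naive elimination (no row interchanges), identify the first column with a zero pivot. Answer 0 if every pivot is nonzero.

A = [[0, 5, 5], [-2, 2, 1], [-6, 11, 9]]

first zero-pivot column = 1

Naive forward elimination:
Pivot entry (1,1) is zero but row 2 has -2 in column 1 -> naive elimination stops; a row interchange (e.g. R1 <-> R2) would be required here.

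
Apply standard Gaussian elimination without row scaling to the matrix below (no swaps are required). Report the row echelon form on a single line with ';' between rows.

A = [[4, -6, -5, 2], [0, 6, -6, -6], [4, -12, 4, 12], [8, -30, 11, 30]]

Forward elimination:
R3 <- R3 - (1)*R1:  [  0  -6   9  10 ]
R4 <- R4 - (2)*R1:  [   0  -18   21   26 ]
R3 <- R3 - (-1)*R2:  [ 0  0  3  4 ]
R4 <- R4 - (-3)*R2:  [ 0  0  3  8 ]
R4 <- R4 - (1)*R3:  [ 0  0  0  4 ]
Row echelon form:
[ 4  -6  -5   2 ]
[ 0   6  -6  -6 ]
[ 0   0   3   4 ]
[ 0   0   0   4 ]

REF = [4 -6 -5 2; 0 6 -6 -6; 0 0 3 4; 0 0 0 4]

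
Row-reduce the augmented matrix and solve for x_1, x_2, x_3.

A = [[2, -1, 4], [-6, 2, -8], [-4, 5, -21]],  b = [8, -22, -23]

(3, 2, 1)

Forward elimination on [A|b]:
R2 <- R2 - (-3)*R1:  [  0  -1   4   2 ]
R3 <- R3 - (-2)*R1:  [   0    3  -13   -7 ]
R3 <- R3 - (-3)*R2:  [  0   0  -1  -1 ]
Row echelon form:
[ 2  -1   4  |   8 ]
[ 0  -1   4  |   2 ]
[ 0   0  -1  |  -1 ]
Back-substitution:
x_3 = (-1) / -1 = 1
x_2 = (2 - (4)*(1)) / -1 = 2
x_1 = (8 - (-1)*(2) - (4)*(1)) / 2 = 3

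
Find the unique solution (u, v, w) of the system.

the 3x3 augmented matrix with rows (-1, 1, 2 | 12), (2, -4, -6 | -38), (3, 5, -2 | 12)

Forward elimination on [A|b]:
R2 <- R2 - (-2)*R1:  [   0   -2   -2  -14 ]
R3 <- R3 - (-3)*R1:  [  0   8   4  48 ]
R3 <- R3 - (-4)*R2:  [  0   0  -4  -8 ]
Row echelon form:
[ -1   1   2  |   12 ]
[  0  -2  -2  |  -14 ]
[  0   0  -4  |   -8 ]
Back-substitution:
w = (-8) / -4 = 2
v = (-14 - (-2)*(2)) / -2 = 5
u = (12 - (1)*(5) - (2)*(2)) / -1 = -3

(-3, 5, 2)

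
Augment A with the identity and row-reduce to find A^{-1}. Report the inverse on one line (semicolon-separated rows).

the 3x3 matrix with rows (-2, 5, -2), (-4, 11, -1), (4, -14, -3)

inverse = [47/10 -43/10 -17/10; 8/5 -7/5 -3/5; -6/5 4/5 1/5]

Gauss-Jordan on [A | I]:
R1 <- (1/-2)*R1:  [    1  -5/2     1  |  -1/2     0     0 ]
R2 <- R2 - (-4)*R1:  [  0   1   3  |  -2   1   0 ]
R3 <- R3 - (4)*R1:  [  0  -4  -7  |   2   0   1 ]
R1 <- R1 - (-5/2)*R2:  [     1      0   17/2  |  -11/2    5/2      0 ]
R3 <- R3 - (-4)*R2:  [  0   0   5  |  -6   4   1 ]
R3 <- (1/5)*R3:  [    0     0     1  |  -6/5   4/5   1/5 ]
R1 <- R1 - (17/2)*R3:  [      1       0       0  |   47/10  -43/10  -17/10 ]
R2 <- R2 - (3)*R3:  [    0     1     0  |   8/5  -7/5  -3/5 ]
Right block of [I | A^{-1}] is the inverse:
[ 47/10  -43/10  -17/10 ]
[   8/5    -7/5    -3/5 ]
[  -6/5     4/5     1/5 ]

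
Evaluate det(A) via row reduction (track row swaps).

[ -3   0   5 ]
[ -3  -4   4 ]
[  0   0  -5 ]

Forward elimination:
R2 <- R2 - (1)*R1:  [  0  -4  -1 ]
Upper-triangular form:
[ -3   0   5 ]
[  0  -4  -1 ]
[  0   0  -5 ]
det(A) = (-1)^0 * (-3) * (-4) * (-5) = -60  (0 row swaps -> sign +1)

det(A) = -60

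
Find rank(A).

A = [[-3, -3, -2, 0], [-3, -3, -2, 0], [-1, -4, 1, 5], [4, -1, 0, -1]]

Row reduction:
R2 <- R2 - (1)*R1:  [ 0  0  0  0 ]
R3 <- R3 - (1/3)*R1:  [   0   -3  5/3    5 ]
R4 <- R4 - (-4/3)*R1:  [    0    -5  -8/3    -1 ]
R2 <-> R3   (pivot in column 2 was zero)
[ -3  -3    -2   0 ]
[  0  -3   5/3   5 ]
[  0   0     0   0 ]
[  0  -5  -8/3  -1 ]
R4 <- R4 - (5/3)*R2:  [     0      0  -49/9  -28/3 ]
R3 <-> R4   (pivot in column 3 was zero)
[ -3  -3     -2      0 ]
[  0  -3    5/3      5 ]
[  0   0  -49/9  -28/3 ]
[  0   0      0      0 ]
Row echelon form:
[ -3  -3     -2      0 ]
[  0  -3    5/3      5 ]
[  0   0  -49/9  -28/3 ]
[  0   0      0      0 ]
Nonzero rows / pivot columns: 3

rank(A) = 3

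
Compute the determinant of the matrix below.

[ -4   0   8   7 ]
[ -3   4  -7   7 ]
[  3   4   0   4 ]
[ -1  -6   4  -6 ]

det(A) = -542

Forward elimination:
R2 <- R2 - (3/4)*R1:  [   0    4  -13  7/4 ]
R3 <- R3 - (-3/4)*R1:  [    0     4     6  37/4 ]
R4 <- R4 - (1/4)*R1:  [     0     -6      2  -31/4 ]
R3 <- R3 - (1)*R2:  [    0     0    19  15/2 ]
R4 <- R4 - (-3/2)*R2:  [     0      0  -35/2  -41/8 ]
R4 <- R4 - (-35/38)*R3:  [       0        0        0  271/152 ]
Upper-triangular form:
[ -4  0    8        7 ]
[  0  4  -13      7/4 ]
[  0  0   19     15/2 ]
[  0  0    0  271/152 ]
det(A) = (-1)^0 * (-4) * (4) * (19) * (271/152) = -542  (0 row swaps -> sign +1)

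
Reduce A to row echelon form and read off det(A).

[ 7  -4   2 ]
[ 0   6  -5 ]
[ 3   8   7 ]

det(A) = 598

Forward elimination:
R3 <- R3 - (3/7)*R1:  [    0  68/7  43/7 ]
R3 <- R3 - (34/21)*R2:  [      0       0  299/21 ]
Upper-triangular form:
[ 7  -4       2 ]
[ 0   6      -5 ]
[ 0   0  299/21 ]
det(A) = (-1)^0 * (7) * (6) * (299/21) = 598  (0 row swaps -> sign +1)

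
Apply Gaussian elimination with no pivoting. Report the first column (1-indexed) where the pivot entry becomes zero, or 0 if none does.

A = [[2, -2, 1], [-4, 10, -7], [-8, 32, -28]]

first zero-pivot column = 0

Naive forward elimination:
R2 <- R2 - (-2)*R1:  [  0   6  -5 ]
R3 <- R3 - (-4)*R1:  [   0   24  -24 ]
R3 <- R3 - (4)*R2:  [  0   0  -4 ]
All pivots nonzero; naive elimination completes without hitting a zero pivot.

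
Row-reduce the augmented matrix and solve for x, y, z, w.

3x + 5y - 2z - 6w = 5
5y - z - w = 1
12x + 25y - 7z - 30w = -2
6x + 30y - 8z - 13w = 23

(5, 0, -4, 3)

Forward elimination on [A|b]:
R3 <- R3 - (4)*R1:  [   0    5    1   -6  -22 ]
R4 <- R4 - (2)*R1:  [  0  20  -4  -1  13 ]
R3 <- R3 - (1)*R2:  [   0    0    2   -5  -23 ]
R4 <- R4 - (4)*R2:  [ 0  0  0  3  9 ]
Row echelon form:
[ 3  5  -2  -6  |    5 ]
[ 0  5  -1  -1  |    1 ]
[ 0  0   2  -5  |  -23 ]
[ 0  0   0   3  |    9 ]
Back-substitution:
w = (9) / 3 = 3
z = (-23 - (-5)*(3)) / 2 = -4
y = (1 - (-1)*(-4) - (-1)*(3)) / 5 = 0
x = (5 - (5)*(0) - (-2)*(-4) - (-6)*(3)) / 3 = 5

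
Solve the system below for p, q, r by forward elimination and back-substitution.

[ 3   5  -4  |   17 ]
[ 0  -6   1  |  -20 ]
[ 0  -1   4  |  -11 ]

(-2, 3, -2)

Forward elimination on [A|b]:
R3 <- R3 - (1/6)*R2:  [     0      0   23/6  -23/3 ]
Row echelon form:
[ 3   5    -4  |     17 ]
[ 0  -6     1  |    -20 ]
[ 0   0  23/6  |  -23/3 ]
Back-substitution:
r = (-23/3) / (23/6) = -2
q = (-20 - (1)*(-2)) / -6 = 3
p = (17 - (5)*(3) - (-4)*(-2)) / 3 = -2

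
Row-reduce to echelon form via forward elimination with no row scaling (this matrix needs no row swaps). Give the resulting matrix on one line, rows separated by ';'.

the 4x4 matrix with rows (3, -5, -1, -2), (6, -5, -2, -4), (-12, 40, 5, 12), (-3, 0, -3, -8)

REF = [3 -5 -1 -2; 0 5 0 0; 0 0 1 4; 0 0 0 6]

Forward elimination:
R2 <- R2 - (2)*R1:  [ 0  5  0  0 ]
R3 <- R3 - (-4)*R1:  [  0  20   1   4 ]
R4 <- R4 - (-1)*R1:  [   0   -5   -4  -10 ]
R3 <- R3 - (4)*R2:  [ 0  0  1  4 ]
R4 <- R4 - (-1)*R2:  [   0    0   -4  -10 ]
R4 <- R4 - (-4)*R3:  [ 0  0  0  6 ]
Row echelon form:
[ 3  -5  -1  -2 ]
[ 0   5   0   0 ]
[ 0   0   1   4 ]
[ 0   0   0   6 ]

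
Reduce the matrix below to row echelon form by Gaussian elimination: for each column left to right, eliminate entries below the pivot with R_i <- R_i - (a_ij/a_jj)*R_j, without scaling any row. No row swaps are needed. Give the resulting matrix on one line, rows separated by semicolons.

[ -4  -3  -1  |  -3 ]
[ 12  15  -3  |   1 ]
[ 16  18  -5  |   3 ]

REF = [-4 -3 -1 -3; 0 6 -6 -8; 0 0 -3 -1]

Forward elimination:
R2 <- R2 - (-3)*R1:  [  0   6  -6  -8 ]
R3 <- R3 - (-4)*R1:  [  0   6  -9  -9 ]
R3 <- R3 - (1)*R2:  [  0   0  -3  -1 ]
Row echelon form:
[ -4  -3  -1  |  -3 ]
[  0   6  -6  |  -8 ]
[  0   0  -3  |  -1 ]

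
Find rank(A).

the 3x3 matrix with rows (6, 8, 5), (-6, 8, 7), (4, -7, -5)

rank(A) = 3

Row reduction:
R2 <- R2 - (-1)*R1:  [  0  16  12 ]
R3 <- R3 - (2/3)*R1:  [     0  -37/3  -25/3 ]
R3 <- R3 - (-37/48)*R2:  [     0      0  11/12 ]
Row echelon form:
[ 6   8      5 ]
[ 0  16     12 ]
[ 0   0  11/12 ]
Nonzero rows / pivot columns: 3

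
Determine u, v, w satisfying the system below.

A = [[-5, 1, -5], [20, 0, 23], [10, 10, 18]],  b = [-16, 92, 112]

Forward elimination on [A|b]:
R2 <- R2 - (-4)*R1:  [  0   4   3  28 ]
R3 <- R3 - (-2)*R1:  [  0  12   8  80 ]
R3 <- R3 - (3)*R2:  [  0   0  -1  -4 ]
Row echelon form:
[ -5  1  -5  |  -16 ]
[  0  4   3  |   28 ]
[  0  0  -1  |   -4 ]
Back-substitution:
w = (-4) / -1 = 4
v = (28 - (3)*(4)) / 4 = 4
u = (-16 - (1)*(4) - (-5)*(4)) / -5 = 0

(0, 4, 4)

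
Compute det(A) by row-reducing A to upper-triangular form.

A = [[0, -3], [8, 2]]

det(A) = 24

Forward elimination:
R1 <-> R2   (pivot in column 1 was zero)
[ 8   2 ]
[ 0  -3 ]
Upper-triangular form:
[ 8   2 ]
[ 0  -3 ]
det(A) = (-1)^1 * (8) * (-3) = 24  (1 row swap -> sign -1)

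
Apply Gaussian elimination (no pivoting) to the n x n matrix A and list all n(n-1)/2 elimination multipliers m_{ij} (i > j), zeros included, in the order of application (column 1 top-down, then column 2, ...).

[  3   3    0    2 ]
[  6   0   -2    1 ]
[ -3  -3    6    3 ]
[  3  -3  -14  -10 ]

multipliers: 2, -1, 1, 0, 1, -2

Forward elimination:
R2 <- R2 - (2)*R1:  [  0  -6  -2  -3 ]
R3 <- R3 - (-1)*R1:  [ 0  0  6  5 ]
R4 <- R4 - (1)*R1:  [   0   -6  -14  -12 ]
R3: entry in column 2 is already 0 -> m_{32} = 0 (no row operation needed)
R4 <- R4 - (1)*R2:  [   0    0  -12   -9 ]
R4 <- R4 - (-2)*R3:  [ 0  0  0  1 ]
Multipliers (in order of application): m_{21} = 2, m_{31} = -1, m_{41} = 1, m_{32} = 0, m_{42} = 1, m_{43} = -2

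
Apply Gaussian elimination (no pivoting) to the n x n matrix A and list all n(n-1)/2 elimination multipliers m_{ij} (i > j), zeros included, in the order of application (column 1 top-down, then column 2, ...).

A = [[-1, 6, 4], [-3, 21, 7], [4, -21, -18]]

multipliers: 3, -4, 1

Forward elimination:
R2 <- R2 - (3)*R1:  [  0   3  -5 ]
R3 <- R3 - (-4)*R1:  [  0   3  -2 ]
R3 <- R3 - (1)*R2:  [ 0  0  3 ]
Multipliers (in order of application): m_{21} = 3, m_{31} = -4, m_{32} = 1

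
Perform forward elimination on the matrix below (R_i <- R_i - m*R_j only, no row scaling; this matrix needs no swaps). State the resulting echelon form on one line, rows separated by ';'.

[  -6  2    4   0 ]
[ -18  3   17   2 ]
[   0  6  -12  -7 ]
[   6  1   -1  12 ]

Forward elimination:
R2 <- R2 - (3)*R1:  [  0  -3   5   2 ]
R4 <- R4 - (-1)*R1:  [  0   3   3  12 ]
R3 <- R3 - (-2)*R2:  [  0   0  -2  -3 ]
R4 <- R4 - (-1)*R2:  [  0   0   8  14 ]
R4 <- R4 - (-4)*R3:  [ 0  0  0  2 ]
Row echelon form:
[ -6   2   4   0 ]
[  0  -3   5   2 ]
[  0   0  -2  -3 ]
[  0   0   0   2 ]

REF = [-6 2 4 0; 0 -3 5 2; 0 0 -2 -3; 0 0 0 2]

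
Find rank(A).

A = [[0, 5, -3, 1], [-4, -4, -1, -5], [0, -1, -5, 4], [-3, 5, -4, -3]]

Row reduction:
R1 <-> R2   (pivot in column 1 was zero)
[ -4  -4  -1  -5 ]
[  0   5  -3   1 ]
[  0  -1  -5   4 ]
[ -3   5  -4  -3 ]
R4 <- R4 - (3/4)*R1:  [     0      8  -13/4    3/4 ]
R3 <- R3 - (-1/5)*R2:  [     0      0  -28/5   21/5 ]
R4 <- R4 - (8/5)*R2:  [      0       0   31/20  -17/20 ]
R4 <- R4 - (-31/112)*R3:  [    0     0     0  5/16 ]
Row echelon form:
[ -4  -4     -1    -5 ]
[  0   5     -3     1 ]
[  0   0  -28/5  21/5 ]
[  0   0      0  5/16 ]
Nonzero rows / pivot columns: 4

rank(A) = 4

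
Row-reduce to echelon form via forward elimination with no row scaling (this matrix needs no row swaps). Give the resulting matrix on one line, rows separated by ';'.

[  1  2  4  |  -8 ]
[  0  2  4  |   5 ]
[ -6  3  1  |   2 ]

Forward elimination:
R3 <- R3 - (-6)*R1:  [   0   15   25  -46 ]
R3 <- R3 - (15/2)*R2:  [      0       0      -5  -167/2 ]
Row echelon form:
[ 1  2   4  |      -8 ]
[ 0  2   4  |       5 ]
[ 0  0  -5  |  -167/2 ]

REF = [1 2 4 -8; 0 2 4 5; 0 0 -5 -167/2]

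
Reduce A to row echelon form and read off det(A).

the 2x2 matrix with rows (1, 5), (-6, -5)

det(A) = 25

Forward elimination:
R2 <- R2 - (-6)*R1:  [  0  25 ]
Upper-triangular form:
[ 1   5 ]
[ 0  25 ]
det(A) = (-1)^0 * (1) * (25) = 25  (0 row swaps -> sign +1)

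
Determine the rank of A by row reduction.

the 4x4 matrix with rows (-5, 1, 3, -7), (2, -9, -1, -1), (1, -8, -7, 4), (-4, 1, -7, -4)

rank(A) = 4

Row reduction:
R2 <- R2 - (-2/5)*R1:  [     0  -43/5    1/5  -19/5 ]
R3 <- R3 - (-1/5)*R1:  [     0  -39/5  -32/5   13/5 ]
R4 <- R4 - (4/5)*R1:  [     0    1/5  -47/5    8/5 ]
R3 <- R3 - (39/43)*R2:  [       0        0  -283/43   260/43 ]
R4 <- R4 - (-1/43)*R2:  [       0        0  -404/43    65/43 ]
R4 <- R4 - (404/283)*R3:  [         0          0          0  -2015/283 ]
Row echelon form:
[ -5      1        3         -7 ]
[  0  -43/5      1/5      -19/5 ]
[  0      0  -283/43     260/43 ]
[  0      0        0  -2015/283 ]
Nonzero rows / pivot columns: 4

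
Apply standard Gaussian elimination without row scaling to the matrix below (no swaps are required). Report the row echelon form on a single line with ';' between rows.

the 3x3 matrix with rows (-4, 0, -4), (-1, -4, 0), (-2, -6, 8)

REF = [-4 0 -4; 0 -4 1; 0 0 17/2]

Forward elimination:
R2 <- R2 - (1/4)*R1:  [  0  -4   1 ]
R3 <- R3 - (1/2)*R1:  [  0  -6  10 ]
R3 <- R3 - (3/2)*R2:  [    0     0  17/2 ]
Row echelon form:
[ -4   0    -4 ]
[  0  -4     1 ]
[  0   0  17/2 ]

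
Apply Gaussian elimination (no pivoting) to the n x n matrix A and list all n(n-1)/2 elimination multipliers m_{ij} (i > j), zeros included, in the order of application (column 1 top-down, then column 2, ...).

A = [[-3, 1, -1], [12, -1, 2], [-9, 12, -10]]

Forward elimination:
R2 <- R2 - (-4)*R1:  [  0   3  -2 ]
R3 <- R3 - (3)*R1:  [  0   9  -7 ]
R3 <- R3 - (3)*R2:  [  0   0  -1 ]
Multipliers (in order of application): m_{21} = -4, m_{31} = 3, m_{32} = 3

multipliers: -4, 3, 3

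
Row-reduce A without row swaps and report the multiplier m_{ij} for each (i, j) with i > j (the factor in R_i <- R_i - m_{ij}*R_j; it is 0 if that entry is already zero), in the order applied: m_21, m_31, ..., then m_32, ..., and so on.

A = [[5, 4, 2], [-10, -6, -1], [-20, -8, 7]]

Forward elimination:
R2 <- R2 - (-2)*R1:  [ 0  2  3 ]
R3 <- R3 - (-4)*R1:  [  0   8  15 ]
R3 <- R3 - (4)*R2:  [ 0  0  3 ]
Multipliers (in order of application): m_{21} = -2, m_{31} = -4, m_{32} = 4

multipliers: -2, -4, 4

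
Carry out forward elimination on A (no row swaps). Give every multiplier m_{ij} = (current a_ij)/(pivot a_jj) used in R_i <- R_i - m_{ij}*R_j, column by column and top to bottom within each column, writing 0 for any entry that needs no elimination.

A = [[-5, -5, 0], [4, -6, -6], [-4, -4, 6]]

multipliers: -4/5, 4/5, 0

Forward elimination:
R2 <- R2 - (-4/5)*R1:  [   0  -10   -6 ]
R3 <- R3 - (4/5)*R1:  [ 0  0  6 ]
R3: entry in column 2 is already 0 -> m_{32} = 0 (no row operation needed)
Multipliers (in order of application): m_{21} = -4/5, m_{31} = 4/5, m_{32} = 0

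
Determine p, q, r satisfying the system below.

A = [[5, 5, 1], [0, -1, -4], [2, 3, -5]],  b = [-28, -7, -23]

Forward elimination on [A|b]:
R3 <- R3 - (2/5)*R1:  [     0      1  -27/5  -59/5 ]
R3 <- R3 - (-1)*R2:  [     0      0  -47/5  -94/5 ]
Row echelon form:
[ 5   5      1  |    -28 ]
[ 0  -1     -4  |     -7 ]
[ 0   0  -47/5  |  -94/5 ]
Back-substitution:
r = (-94/5) / (-47/5) = 2
q = (-7 - (-4)*(2)) / -1 = -1
p = (-28 - (5)*(-1) - (1)*(2)) / 5 = -5

(-5, -1, 2)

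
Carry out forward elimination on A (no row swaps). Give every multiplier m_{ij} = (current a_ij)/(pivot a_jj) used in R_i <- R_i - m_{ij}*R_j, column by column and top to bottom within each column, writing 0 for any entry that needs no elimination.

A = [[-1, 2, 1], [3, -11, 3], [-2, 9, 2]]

Forward elimination:
R2 <- R2 - (-3)*R1:  [  0  -5   6 ]
R3 <- R3 - (2)*R1:  [ 0  5  0 ]
R3 <- R3 - (-1)*R2:  [ 0  0  6 ]
Multipliers (in order of application): m_{21} = -3, m_{31} = 2, m_{32} = -1

multipliers: -3, 2, -1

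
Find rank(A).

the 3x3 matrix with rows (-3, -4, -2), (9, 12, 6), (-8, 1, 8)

rank(A) = 2

Row reduction:
R2 <- R2 - (-3)*R1:  [ 0  0  0 ]
R3 <- R3 - (8/3)*R1:  [    0  35/3  40/3 ]
R2 <-> R3   (pivot in column 2 was zero)
[ -3    -4    -2 ]
[  0  35/3  40/3 ]
[  0     0     0 ]
Row echelon form:
[ -3    -4    -2 ]
[  0  35/3  40/3 ]
[  0     0     0 ]
Nonzero rows / pivot columns: 2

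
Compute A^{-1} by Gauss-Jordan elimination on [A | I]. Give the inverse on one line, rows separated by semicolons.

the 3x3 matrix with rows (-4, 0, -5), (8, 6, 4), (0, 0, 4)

Gauss-Jordan on [A | I]:
R1 <- (1/-4)*R1:  [    1     0   5/4  |  -1/4     0     0 ]
R2 <- R2 - (8)*R1:  [  0   6  -6  |   2   1   0 ]
R2 <- (1/6)*R2:  [   0    1   -1  |  1/3  1/6    0 ]
R3 <- (1/4)*R3:  [   0    0    1  |    0    0  1/4 ]
R1 <- R1 - (5/4)*R3:  [     1      0      0  |   -1/4      0  -5/16 ]
R2 <- R2 - (-1)*R3:  [   0    1    0  |  1/3  1/6  1/4 ]
Right block of [I | A^{-1}] is the inverse:
[ -1/4    0  -5/16 ]
[  1/3  1/6    1/4 ]
[    0    0    1/4 ]

inverse = [-1/4 0 -5/16; 1/3 1/6 1/4; 0 0 1/4]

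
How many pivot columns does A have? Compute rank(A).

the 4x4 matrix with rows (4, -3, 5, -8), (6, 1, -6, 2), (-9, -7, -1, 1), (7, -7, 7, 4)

Row reduction:
R2 <- R2 - (3/2)*R1:  [     0   11/2  -27/2     14 ]
R3 <- R3 - (-9/4)*R1:  [     0  -55/4   41/4    -17 ]
R4 <- R4 - (7/4)*R1:  [    0  -7/4  -7/4    18 ]
R3 <- R3 - (-5/2)*R2:  [     0      0  -47/2     18 ]
R4 <- R4 - (-7/22)*R2:  [       0        0  -133/22   247/11 ]
R4 <- R4 - (133/517)*R3:  [        0         0         0  9215/517 ]
Row echelon form:
[ 4    -3      5        -8 ]
[ 0  11/2  -27/2        14 ]
[ 0     0  -47/2        18 ]
[ 0     0      0  9215/517 ]
Nonzero rows / pivot columns: 4

rank(A) = 4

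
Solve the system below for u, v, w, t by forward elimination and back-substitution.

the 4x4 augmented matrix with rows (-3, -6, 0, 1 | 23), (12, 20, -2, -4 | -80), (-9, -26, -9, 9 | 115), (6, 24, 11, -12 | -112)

(-3, -2, -2, 2)

Forward elimination on [A|b]:
R2 <- R2 - (-4)*R1:  [  0  -4  -2   0  12 ]
R3 <- R3 - (3)*R1:  [  0  -8  -9   6  46 ]
R4 <- R4 - (-2)*R1:  [   0   12   11  -10  -66 ]
R3 <- R3 - (2)*R2:  [  0   0  -5   6  22 ]
R4 <- R4 - (-3)*R2:  [   0    0    5  -10  -30 ]
R4 <- R4 - (-1)*R3:  [  0   0   0  -4  -8 ]
Row echelon form:
[ -3  -6   0   1  |  23 ]
[  0  -4  -2   0  |  12 ]
[  0   0  -5   6  |  22 ]
[  0   0   0  -4  |  -8 ]
Back-substitution:
t = (-8) / -4 = 2
w = (22 - (6)*(2)) / -5 = -2
v = (12 - (-2)*(-2)) / -4 = -2
u = (23 - (-6)*(-2) - (1)*(2)) / -3 = -3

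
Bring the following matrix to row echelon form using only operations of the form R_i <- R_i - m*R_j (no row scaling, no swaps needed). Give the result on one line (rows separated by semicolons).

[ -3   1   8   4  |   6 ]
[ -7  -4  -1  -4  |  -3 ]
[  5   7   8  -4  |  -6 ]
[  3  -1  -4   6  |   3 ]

Forward elimination:
R2 <- R2 - (7/3)*R1:  [     0  -19/3  -59/3  -40/3    -17 ]
R3 <- R3 - (-5/3)*R1:  [    0  26/3  64/3   8/3     4 ]
R4 <- R4 - (-1)*R1:  [  0   0   4  10   9 ]
R3 <- R3 - (-26/19)*R2:  [       0        0  -106/19  -296/19  -366/19 ]
R4 <- R4 - (-38/53)*R3:  [       0        0        0   -62/53  -255/53 ]
Row echelon form:
[ -3      1        8        4  |        6 ]
[  0  -19/3    -59/3    -40/3  |      -17 ]
[  0      0  -106/19  -296/19  |  -366/19 ]
[  0      0        0   -62/53  |  -255/53 ]

REF = [-3 1 8 4 6; 0 -19/3 -59/3 -40/3 -17; 0 0 -106/19 -296/19 -366/19; 0 0 0 -62/53 -255/53]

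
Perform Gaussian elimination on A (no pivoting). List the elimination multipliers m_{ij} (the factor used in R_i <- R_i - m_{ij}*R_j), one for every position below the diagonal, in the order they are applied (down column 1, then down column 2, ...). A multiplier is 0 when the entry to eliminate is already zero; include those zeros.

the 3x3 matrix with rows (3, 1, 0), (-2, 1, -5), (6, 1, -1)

multipliers: -2/3, 2, -3/5

Forward elimination:
R2 <- R2 - (-2/3)*R1:  [   0  5/3   -5 ]
R3 <- R3 - (2)*R1:  [  0  -1  -1 ]
R3 <- R3 - (-3/5)*R2:  [  0   0  -4 ]
Multipliers (in order of application): m_{21} = -2/3, m_{31} = 2, m_{32} = -3/5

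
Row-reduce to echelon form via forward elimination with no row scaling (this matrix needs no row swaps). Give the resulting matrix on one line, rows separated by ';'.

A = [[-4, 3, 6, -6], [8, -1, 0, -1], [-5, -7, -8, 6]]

Forward elimination:
R2 <- R2 - (-2)*R1:  [   0    5   12  -13 ]
R3 <- R3 - (5/4)*R1:  [     0  -43/4  -31/2   27/2 ]
R3 <- R3 - (-43/20)*R2:  [       0        0   103/10  -289/20 ]
Row echelon form:
[ -4  3       6       -6 ]
[  0  5      12      -13 ]
[  0  0  103/10  -289/20 ]

REF = [-4 3 6 -6; 0 5 12 -13; 0 0 103/10 -289/20]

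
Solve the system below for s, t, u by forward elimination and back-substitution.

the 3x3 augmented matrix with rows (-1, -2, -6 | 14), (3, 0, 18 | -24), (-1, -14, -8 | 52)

Forward elimination on [A|b]:
R2 <- R2 - (-3)*R1:  [  0  -6   0  18 ]
R3 <- R3 - (1)*R1:  [   0  -12   -2   38 ]
R3 <- R3 - (2)*R2:  [  0   0  -2   2 ]
Row echelon form:
[ -1  -2  -6  |  14 ]
[  0  -6   0  |  18 ]
[  0   0  -2  |   2 ]
Back-substitution:
u = (2) / -2 = -1
t = (18) / -6 = -3
s = (14 - (-2)*(-3) - (-6)*(-1)) / -1 = -2

(-2, -3, -1)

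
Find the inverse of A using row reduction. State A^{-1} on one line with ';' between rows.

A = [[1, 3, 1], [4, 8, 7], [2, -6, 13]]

Gauss-Jordan on [A | I]:
R2 <- R2 - (4)*R1:  [  0  -4   3  |  -4   1   0 ]
R3 <- R3 - (2)*R1:  [   0  -12   11  |   -2    0    1 ]
R2 <- (1/-4)*R2:  [    0     1  -3/4  |     1  -1/4     0 ]
R1 <- R1 - (3)*R2:  [    1     0  13/4  |    -2   3/4     0 ]
R3 <- R3 - (-12)*R2:  [  0   0   2  |  10  -3   1 ]
R3 <- (1/2)*R3:  [    0     0     1  |     5  -3/2   1/2 ]
R1 <- R1 - (13/4)*R3:  [     1      0      0  |  -73/4   45/8  -13/8 ]
R2 <- R2 - (-3/4)*R3:  [     0      1      0  |   19/4  -11/8    3/8 ]
Right block of [I | A^{-1}] is the inverse:
[ -73/4   45/8  -13/8 ]
[  19/4  -11/8    3/8 ]
[     5   -3/2    1/2 ]

inverse = [-73/4 45/8 -13/8; 19/4 -11/8 3/8; 5 -3/2 1/2]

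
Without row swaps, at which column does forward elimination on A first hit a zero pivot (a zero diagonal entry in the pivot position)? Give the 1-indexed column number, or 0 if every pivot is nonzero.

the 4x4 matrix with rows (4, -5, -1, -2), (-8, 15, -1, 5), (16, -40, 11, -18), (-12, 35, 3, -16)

first zero-pivot column = 0

Naive forward elimination:
R2 <- R2 - (-2)*R1:  [  0   5  -3   1 ]
R3 <- R3 - (4)*R1:  [   0  -20   15  -10 ]
R4 <- R4 - (-3)*R1:  [   0   20    0  -22 ]
R3 <- R3 - (-4)*R2:  [  0   0   3  -6 ]
R4 <- R4 - (4)*R2:  [   0    0   12  -26 ]
R4 <- R4 - (4)*R3:  [  0   0   0  -2 ]
All pivots nonzero; naive elimination completes without hitting a zero pivot.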